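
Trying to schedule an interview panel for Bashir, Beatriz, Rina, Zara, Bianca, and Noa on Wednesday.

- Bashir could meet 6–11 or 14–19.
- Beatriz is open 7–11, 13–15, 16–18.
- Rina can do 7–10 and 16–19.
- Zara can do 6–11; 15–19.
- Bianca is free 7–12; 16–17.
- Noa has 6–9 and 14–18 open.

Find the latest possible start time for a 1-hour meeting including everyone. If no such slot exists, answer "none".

16:00

Bashir ∩ Beatriz: 07:00-11:00, 14:00-15:00, 16:00-18:00.
Bashir ∩ Beatriz ∩ Rina: 07:00-10:00, 16:00-18:00.
Bashir ∩ Beatriz ∩ Rina ∩ Zara: 07:00-10:00, 16:00-18:00.
Bashir ∩ Beatriz ∩ Rina ∩ Zara ∩ Bianca: 07:00-10:00, 16:00-17:00.
Bashir ∩ Beatriz ∩ Rina ∩ Zara ∩ Bianca ∩ Noa: 07:00-09:00, 16:00-17:00.
The last common window of at least 60 minutes is 16:00-17:00; a 60-minute meeting can start as late as 16:00 and still end by 17:00.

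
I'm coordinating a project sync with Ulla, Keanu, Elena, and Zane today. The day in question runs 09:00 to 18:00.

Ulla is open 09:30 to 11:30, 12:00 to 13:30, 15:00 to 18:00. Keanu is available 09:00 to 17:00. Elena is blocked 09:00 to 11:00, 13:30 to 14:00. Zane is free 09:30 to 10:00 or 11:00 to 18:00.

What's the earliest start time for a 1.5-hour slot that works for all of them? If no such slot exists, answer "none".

Ulla free: 09:30-11:30, 12:00-13:30, 15:00-18:00.
Keanu free: 09:00-17:00.
Elena free: 11:00-13:30, 14:00-18:00 (invert busy blocks within the working day).
Zane free: 09:30-10:00, 11:00-18:00.
Ulla ∩ Keanu: 09:30-11:30, 12:00-13:30, 15:00-17:00.
Ulla ∩ Keanu ∩ Elena: 11:00-11:30, 12:00-13:30, 15:00-17:00.
Ulla ∩ Keanu ∩ Elena ∩ Zane: 11:00-11:30, 12:00-13:30, 15:00-17:00.
The first common window of at least 90 minutes is 12:00-13:30, so the earliest start is 12:00.

12:00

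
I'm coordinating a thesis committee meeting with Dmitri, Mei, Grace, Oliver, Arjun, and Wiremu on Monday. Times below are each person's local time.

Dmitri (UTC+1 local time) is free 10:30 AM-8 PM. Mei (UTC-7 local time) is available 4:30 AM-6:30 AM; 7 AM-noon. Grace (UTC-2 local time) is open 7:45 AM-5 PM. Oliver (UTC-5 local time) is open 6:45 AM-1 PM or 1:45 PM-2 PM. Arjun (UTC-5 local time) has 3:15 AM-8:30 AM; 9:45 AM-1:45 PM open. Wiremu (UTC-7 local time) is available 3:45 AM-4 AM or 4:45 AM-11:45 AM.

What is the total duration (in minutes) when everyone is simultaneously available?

Dmitri in UTC: 09:30-19:00 (subtract 1h to convert from UTC+1).
Mei in UTC: 11:30-13:30, 14:00-19:00 (add 7h to convert from UTC-7).
Grace in UTC: 09:45-19:00 (add 2h to convert from UTC-2).
Oliver in UTC: 11:45-18:00, 18:45-19:00 (add 5h to convert from UTC-5).
Arjun in UTC: 08:15-13:30, 14:45-18:45 (add 5h to convert from UTC-5).
Wiremu in UTC: 10:45-11:00, 11:45-18:45 (add 7h to convert from UTC-7).
Dmitri ∩ Mei: 11:30-13:30, 14:00-19:00.
Dmitri ∩ Mei ∩ Grace: 11:30-13:30, 14:00-19:00.
Dmitri ∩ Mei ∩ Grace ∩ Oliver: 11:45-13:30, 14:00-18:00, 18:45-19:00.
Dmitri ∩ Mei ∩ Grace ∩ Oliver ∩ Arjun: 11:45-13:30, 14:45-18:00.
Dmitri ∩ Mei ∩ Grace ∩ Oliver ∩ Arjun ∩ Wiremu: 11:45-13:30, 14:45-18:00.
So the common availability across everyone is 11:45-13:30, 14:45-18:00.
Summing the common windows: 105 + 195 = 300 minutes.

300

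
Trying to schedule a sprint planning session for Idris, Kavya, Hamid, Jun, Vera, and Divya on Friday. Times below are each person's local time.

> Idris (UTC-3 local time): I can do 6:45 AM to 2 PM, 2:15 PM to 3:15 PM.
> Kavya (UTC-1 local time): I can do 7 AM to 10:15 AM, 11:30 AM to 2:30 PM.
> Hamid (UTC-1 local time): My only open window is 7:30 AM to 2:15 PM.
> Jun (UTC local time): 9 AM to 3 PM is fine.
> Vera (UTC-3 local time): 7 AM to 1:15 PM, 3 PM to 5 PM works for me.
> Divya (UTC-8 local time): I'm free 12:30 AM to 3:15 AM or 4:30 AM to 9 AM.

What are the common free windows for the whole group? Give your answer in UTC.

Idris in UTC: 09:45-17:00, 17:15-18:15 (add 3h to convert from UTC-3).
Kavya in UTC: 08:00-11:15, 12:30-15:30 (add 1h to convert from UTC-1).
Hamid in UTC: 08:30-15:15 (add 1h to convert from UTC-1).
Jun in UTC: 09:00-15:00.
Vera in UTC: 10:00-16:15, 18:00-20:00 (add 3h to convert from UTC-3).
Divya in UTC: 08:30-11:15, 12:30-17:00 (add 8h to convert from UTC-8).
Idris ∩ Kavya: 09:45-11:15, 12:30-15:30.
Idris ∩ Kavya ∩ Hamid: 09:45-11:15, 12:30-15:15.
Idris ∩ Kavya ∩ Hamid ∩ Jun: 09:45-11:15, 12:30-15:00.
Idris ∩ Kavya ∩ Hamid ∩ Jun ∩ Vera: 10:00-11:15, 12:30-15:00.
Idris ∩ Kavya ∩ Hamid ∩ Jun ∩ Vera ∩ Divya: 10:00-11:15, 12:30-15:00.

10:00-11:15, 12:30-15:00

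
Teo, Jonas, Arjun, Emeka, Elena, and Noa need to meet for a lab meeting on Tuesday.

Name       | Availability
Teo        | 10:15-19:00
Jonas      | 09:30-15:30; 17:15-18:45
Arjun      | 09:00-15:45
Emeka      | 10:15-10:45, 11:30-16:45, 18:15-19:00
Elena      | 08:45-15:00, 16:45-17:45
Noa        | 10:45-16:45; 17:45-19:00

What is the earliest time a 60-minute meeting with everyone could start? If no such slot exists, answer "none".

11:30

Teo ∩ Jonas: 10:15-15:30, 17:15-18:45.
Teo ∩ Jonas ∩ Arjun: 10:15-15:30.
Teo ∩ Jonas ∩ Arjun ∩ Emeka: 10:15-10:45, 11:30-15:30.
Teo ∩ Jonas ∩ Arjun ∩ Emeka ∩ Elena: 10:15-10:45, 11:30-15:00.
Teo ∩ Jonas ∩ Arjun ∩ Emeka ∩ Elena ∩ Noa: 11:30-15:00.
Those are the intersection windows.
The first common window of at least 60 minutes is 11:30-15:00, so the earliest start is 11:30.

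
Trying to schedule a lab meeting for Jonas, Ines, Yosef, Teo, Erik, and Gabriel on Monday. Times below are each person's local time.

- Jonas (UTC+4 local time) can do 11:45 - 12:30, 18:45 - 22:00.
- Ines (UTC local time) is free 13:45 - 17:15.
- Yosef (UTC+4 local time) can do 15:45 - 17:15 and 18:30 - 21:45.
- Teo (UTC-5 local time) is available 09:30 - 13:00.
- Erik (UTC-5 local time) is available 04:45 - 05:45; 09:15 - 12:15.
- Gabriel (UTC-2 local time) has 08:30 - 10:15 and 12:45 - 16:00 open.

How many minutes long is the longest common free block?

150

Jonas in UTC: 07:45-08:30, 14:45-18:00 (subtract 4h to convert from UTC+4).
Ines in UTC: 13:45-17:15.
Yosef in UTC: 11:45-13:15, 14:30-17:45 (subtract 4h to convert from UTC+4).
Teo in UTC: 14:30-18:00 (add 5h to convert from UTC-5).
Erik in UTC: 09:45-10:45, 14:15-17:15 (add 5h to convert from UTC-5).
Gabriel in UTC: 10:30-12:15, 14:45-18:00 (add 2h to convert from UTC-2).
Jonas ∩ Ines: 14:45-17:15.
Jonas ∩ Ines ∩ Yosef: 14:45-17:15.
Jonas ∩ Ines ∩ Yosef ∩ Teo: 14:45-17:15.
Jonas ∩ Ines ∩ Yosef ∩ Teo ∩ Erik: 14:45-17:15.
Jonas ∩ Ines ∩ Yosef ∩ Teo ∩ Erik ∩ Gabriel: 14:45-17:15.
The longest is 14:45-17:15 at 150 minutes.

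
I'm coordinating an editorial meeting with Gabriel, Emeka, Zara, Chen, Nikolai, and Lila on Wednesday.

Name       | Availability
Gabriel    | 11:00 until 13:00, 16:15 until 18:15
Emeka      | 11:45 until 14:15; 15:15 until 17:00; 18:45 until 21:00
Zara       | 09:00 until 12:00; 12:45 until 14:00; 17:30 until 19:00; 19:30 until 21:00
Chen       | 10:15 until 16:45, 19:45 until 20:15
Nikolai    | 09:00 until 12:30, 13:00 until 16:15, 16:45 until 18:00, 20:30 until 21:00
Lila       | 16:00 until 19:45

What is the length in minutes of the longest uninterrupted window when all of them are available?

Gabriel ∩ Emeka: 11:45-13:00, 16:15-17:00.
Gabriel ∩ Emeka ∩ Zara: 11:45-12:00, 12:45-13:00.
Gabriel ∩ Emeka ∩ Zara ∩ Chen: 11:45-12:00, 12:45-13:00.
Gabriel ∩ Emeka ∩ Zara ∩ Chen ∩ Nikolai: 11:45-12:00.
Gabriel ∩ Emeka ∩ Zara ∩ Chen ∩ Nikolai ∩ Lila: ∅.
There is no time when everyone is free.
No common window exists, so the longest block is 0 minutes.

0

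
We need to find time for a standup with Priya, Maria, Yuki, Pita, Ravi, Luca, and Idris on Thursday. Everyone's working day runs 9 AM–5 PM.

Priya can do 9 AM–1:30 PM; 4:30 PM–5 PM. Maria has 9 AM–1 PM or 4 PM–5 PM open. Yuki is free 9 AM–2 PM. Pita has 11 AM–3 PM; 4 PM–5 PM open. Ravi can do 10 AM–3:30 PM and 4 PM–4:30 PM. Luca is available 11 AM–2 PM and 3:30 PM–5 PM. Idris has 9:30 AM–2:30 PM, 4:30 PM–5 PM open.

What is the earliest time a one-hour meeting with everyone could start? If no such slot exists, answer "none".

11:00

Priya ∩ Maria: 09:00-13:00, 16:30-17:00.
Priya ∩ Maria ∩ Yuki: 09:00-13:00.
Priya ∩ Maria ∩ Yuki ∩ Pita: 11:00-13:00.
Priya ∩ Maria ∩ Yuki ∩ Pita ∩ Ravi: 11:00-13:00.
Priya ∩ Maria ∩ Yuki ∩ Pita ∩ Ravi ∩ Luca: 11:00-13:00.
Priya ∩ Maria ∩ Yuki ∩ Pita ∩ Ravi ∩ Luca ∩ Idris: 11:00-13:00.
The first common window of at least 60 minutes is 11:00-13:00, so the earliest start is 11:00.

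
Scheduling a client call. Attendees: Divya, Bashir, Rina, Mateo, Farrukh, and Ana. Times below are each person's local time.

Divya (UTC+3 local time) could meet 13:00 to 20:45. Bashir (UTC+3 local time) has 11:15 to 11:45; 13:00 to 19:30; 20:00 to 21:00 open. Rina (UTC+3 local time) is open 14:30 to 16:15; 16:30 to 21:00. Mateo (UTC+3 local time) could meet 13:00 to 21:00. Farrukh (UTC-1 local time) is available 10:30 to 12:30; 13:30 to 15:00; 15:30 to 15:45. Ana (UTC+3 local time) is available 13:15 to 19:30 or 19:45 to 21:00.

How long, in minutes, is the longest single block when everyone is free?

105

Divya in UTC: 10:00-17:45 (subtract 3h to convert from UTC+3).
Bashir in UTC: 08:15-08:45, 10:00-16:30, 17:00-18:00 (subtract 3h to convert from UTC+3).
Rina in UTC: 11:30-13:15, 13:30-18:00 (subtract 3h to convert from UTC+3).
Mateo in UTC: 10:00-18:00 (subtract 3h to convert from UTC+3).
Farrukh in UTC: 11:30-13:30, 14:30-16:00, 16:30-16:45 (add 1h to convert from UTC-1).
Ana in UTC: 10:15-16:30, 16:45-18:00 (subtract 3h to convert from UTC+3).
Divya ∩ Bashir: 10:00-16:30, 17:00-17:45.
Divya ∩ Bashir ∩ Rina: 11:30-13:15, 13:30-16:30, 17:00-17:45.
Divya ∩ Bashir ∩ Rina ∩ Mateo: 11:30-13:15, 13:30-16:30, 17:00-17:45.
Divya ∩ Bashir ∩ Rina ∩ Mateo ∩ Farrukh: 11:30-13:15, 14:30-16:00.
Divya ∩ Bashir ∩ Rina ∩ Mateo ∩ Farrukh ∩ Ana: 11:30-13:15, 14:30-16:00.
So the common availability across everyone is 11:30-13:15, 14:30-16:00.
The longest is 11:30-13:15 at 105 minutes.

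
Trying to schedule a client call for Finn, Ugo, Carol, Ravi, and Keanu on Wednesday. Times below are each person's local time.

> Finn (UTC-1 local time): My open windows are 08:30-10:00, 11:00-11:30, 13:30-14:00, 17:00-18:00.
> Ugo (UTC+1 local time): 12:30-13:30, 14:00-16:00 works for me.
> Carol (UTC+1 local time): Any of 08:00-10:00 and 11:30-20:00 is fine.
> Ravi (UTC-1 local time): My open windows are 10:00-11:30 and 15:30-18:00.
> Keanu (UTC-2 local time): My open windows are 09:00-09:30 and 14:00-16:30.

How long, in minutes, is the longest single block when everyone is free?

0

Finn in UTC: 09:30-11:00, 12:00-12:30, 14:30-15:00, 18:00-19:00 (add 1h to convert from UTC-1).
Ugo in UTC: 11:30-12:30, 13:00-15:00 (subtract 1h to convert from UTC+1).
Carol in UTC: 07:00-09:00, 10:30-19:00 (subtract 1h to convert from UTC+1).
Ravi in UTC: 11:00-12:30, 16:30-19:00 (add 1h to convert from UTC-1).
Keanu in UTC: 11:00-11:30, 16:00-18:30 (add 2h to convert from UTC-2).
Finn ∩ Ugo: 12:00-12:30, 14:30-15:00.
Finn ∩ Ugo ∩ Carol: 12:00-12:30, 14:30-15:00.
Finn ∩ Ugo ∩ Carol ∩ Ravi: 12:00-12:30.
Finn ∩ Ugo ∩ Carol ∩ Ravi ∩ Keanu: ∅.
There is no time when everyone is free.
No common window exists, so the longest block is 0 minutes.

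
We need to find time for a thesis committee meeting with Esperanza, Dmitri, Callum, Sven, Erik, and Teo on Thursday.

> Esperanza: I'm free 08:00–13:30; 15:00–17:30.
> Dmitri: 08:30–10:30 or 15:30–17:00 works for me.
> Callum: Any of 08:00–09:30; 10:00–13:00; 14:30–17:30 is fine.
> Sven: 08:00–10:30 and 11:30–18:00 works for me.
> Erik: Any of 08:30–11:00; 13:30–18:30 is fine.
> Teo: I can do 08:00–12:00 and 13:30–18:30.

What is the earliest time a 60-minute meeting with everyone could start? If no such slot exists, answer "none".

Esperanza ∩ Dmitri: 08:30-10:30, 15:30-17:00.
Esperanza ∩ Dmitri ∩ Callum: 08:30-09:30, 10:00-10:30, 15:30-17:00.
Esperanza ∩ Dmitri ∩ Callum ∩ Sven: 08:30-09:30, 10:00-10:30, 15:30-17:00.
Esperanza ∩ Dmitri ∩ Callum ∩ Sven ∩ Erik: 08:30-09:30, 10:00-10:30, 15:30-17:00.
Esperanza ∩ Dmitri ∩ Callum ∩ Sven ∩ Erik ∩ Teo: 08:30-09:30, 10:00-10:30, 15:30-17:00.
The first common window of at least 60 minutes is 08:30-09:30, so the earliest start is 08:30.

08:30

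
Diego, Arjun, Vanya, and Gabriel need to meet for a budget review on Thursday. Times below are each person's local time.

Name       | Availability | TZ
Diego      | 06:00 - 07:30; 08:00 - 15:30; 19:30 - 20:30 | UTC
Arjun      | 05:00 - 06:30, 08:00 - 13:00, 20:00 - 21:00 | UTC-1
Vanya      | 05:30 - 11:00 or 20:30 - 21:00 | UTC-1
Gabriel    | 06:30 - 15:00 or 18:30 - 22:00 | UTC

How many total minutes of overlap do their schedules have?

240

Diego in UTC: 06:00-07:30, 08:00-15:30, 19:30-20:30.
Arjun in UTC: 06:00-07:30, 09:00-14:00, 21:00-22:00 (add 1h to convert from UTC-1).
Vanya in UTC: 06:30-12:00, 21:30-22:00 (add 1h to convert from UTC-1).
Gabriel in UTC: 06:30-15:00, 18:30-22:00.
Diego ∩ Arjun: 06:00-07:30, 09:00-14:00.
Diego ∩ Arjun ∩ Vanya: 06:30-07:30, 09:00-12:00.
Diego ∩ Arjun ∩ Vanya ∩ Gabriel: 06:30-07:30, 09:00-12:00.
Summing the common windows: 60 + 180 = 240 minutes.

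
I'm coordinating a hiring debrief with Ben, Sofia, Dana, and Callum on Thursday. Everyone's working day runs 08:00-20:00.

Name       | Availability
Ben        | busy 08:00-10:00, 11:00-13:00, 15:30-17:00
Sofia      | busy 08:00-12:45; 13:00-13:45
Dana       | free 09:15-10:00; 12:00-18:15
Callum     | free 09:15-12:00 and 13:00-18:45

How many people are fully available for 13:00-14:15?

Ben free: 10:00-11:00, 13:00-15:30, 17:00-20:00 (invert busy blocks within the working day).
Sofia free: 12:45-13:00, 13:45-20:00 (invert busy blocks within the working day).
Dana free: 09:15-10:00, 12:00-18:15.
Callum free: 09:15-12:00, 13:00-18:45.
Ben, Dana, and Callum can make the full 13:00-14:15 slot — that's 3.

3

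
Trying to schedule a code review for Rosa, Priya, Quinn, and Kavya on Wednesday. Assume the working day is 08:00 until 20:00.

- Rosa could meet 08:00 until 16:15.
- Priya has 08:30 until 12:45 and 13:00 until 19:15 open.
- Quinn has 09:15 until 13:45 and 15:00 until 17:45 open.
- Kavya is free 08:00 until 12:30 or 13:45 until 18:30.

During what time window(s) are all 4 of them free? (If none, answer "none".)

09:15-12:30, 15:00-16:15

Rosa ∩ Priya: 08:30-12:45, 13:00-16:15.
Rosa ∩ Priya ∩ Quinn: 09:15-12:45, 13:00-13:45, 15:00-16:15.
Rosa ∩ Priya ∩ Quinn ∩ Kavya: 09:15-12:30, 15:00-16:15.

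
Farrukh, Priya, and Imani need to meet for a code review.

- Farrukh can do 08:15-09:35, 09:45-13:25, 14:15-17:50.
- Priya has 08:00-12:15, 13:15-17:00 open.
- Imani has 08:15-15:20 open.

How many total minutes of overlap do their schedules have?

Farrukh ∩ Priya: 08:15-09:35, 09:45-12:15, 13:15-13:25, 14:15-17:00.
Farrukh ∩ Priya ∩ Imani: 08:15-09:35, 09:45-12:15, 13:15-13:25, 14:15-15:20.
So the common availability across everyone is 08:15-09:35, 09:45-12:15, 13:15-13:25, 14:15-15:20.
Summing the common windows: 80 + 150 + 10 + 65 = 305 minutes.

305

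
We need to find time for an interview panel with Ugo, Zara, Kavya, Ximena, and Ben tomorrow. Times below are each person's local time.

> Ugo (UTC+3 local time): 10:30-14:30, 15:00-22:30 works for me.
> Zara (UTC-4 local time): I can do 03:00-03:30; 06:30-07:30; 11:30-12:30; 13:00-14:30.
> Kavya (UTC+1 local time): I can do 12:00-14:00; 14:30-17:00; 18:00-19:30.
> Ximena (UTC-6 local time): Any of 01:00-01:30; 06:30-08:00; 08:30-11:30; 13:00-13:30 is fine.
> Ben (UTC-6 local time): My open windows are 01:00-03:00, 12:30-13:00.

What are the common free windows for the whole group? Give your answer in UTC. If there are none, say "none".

none

Ugo in UTC: 07:30-11:30, 12:00-19:30 (subtract 3h to convert from UTC+3).
Zara in UTC: 07:00-07:30, 10:30-11:30, 15:30-16:30, 17:00-18:30 (add 4h to convert from UTC-4).
Kavya in UTC: 11:00-13:00, 13:30-16:00, 17:00-18:30 (subtract 1h to convert from UTC+1).
Ximena in UTC: 07:00-07:30, 12:30-14:00, 14:30-17:30, 19:00-19:30 (add 6h to convert from UTC-6).
Ben in UTC: 07:00-09:00, 18:30-19:00 (add 6h to convert from UTC-6).
Ugo ∩ Zara: 10:30-11:30, 15:30-16:30, 17:00-18:30.
Ugo ∩ Zara ∩ Kavya: 11:00-11:30, 15:30-16:00, 17:00-18:30.
Ugo ∩ Zara ∩ Kavya ∩ Ximena: 15:30-16:00, 17:00-17:30.
Ugo ∩ Zara ∩ Kavya ∩ Ximena ∩ Ben: ∅.
There is no time when everyone is free.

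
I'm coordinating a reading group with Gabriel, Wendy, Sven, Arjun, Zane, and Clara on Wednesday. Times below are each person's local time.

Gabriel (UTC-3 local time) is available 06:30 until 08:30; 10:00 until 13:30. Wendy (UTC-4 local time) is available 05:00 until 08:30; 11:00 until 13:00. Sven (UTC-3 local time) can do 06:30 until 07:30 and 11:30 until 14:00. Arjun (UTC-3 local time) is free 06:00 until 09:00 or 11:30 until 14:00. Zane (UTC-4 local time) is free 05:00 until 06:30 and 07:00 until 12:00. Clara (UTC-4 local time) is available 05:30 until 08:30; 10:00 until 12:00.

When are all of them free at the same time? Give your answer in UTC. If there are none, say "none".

09:30-10:30, 15:00-16:00

Gabriel in UTC: 09:30-11:30, 13:00-16:30 (add 3h to convert from UTC-3).
Wendy in UTC: 09:00-12:30, 15:00-17:00 (add 4h to convert from UTC-4).
Sven in UTC: 09:30-10:30, 14:30-17:00 (add 3h to convert from UTC-3).
Arjun in UTC: 09:00-12:00, 14:30-17:00 (add 3h to convert from UTC-3).
Zane in UTC: 09:00-10:30, 11:00-16:00 (add 4h to convert from UTC-4).
Clara in UTC: 09:30-12:30, 14:00-16:00 (add 4h to convert from UTC-4).
Gabriel ∩ Wendy: 09:30-11:30, 15:00-16:30.
Gabriel ∩ Wendy ∩ Sven: 09:30-10:30, 15:00-16:30.
Gabriel ∩ Wendy ∩ Sven ∩ Arjun: 09:30-10:30, 15:00-16:30.
Gabriel ∩ Wendy ∩ Sven ∩ Arjun ∩ Zane: 09:30-10:30, 15:00-16:00.
Gabriel ∩ Wendy ∩ Sven ∩ Arjun ∩ Zane ∩ Clara: 09:30-10:30, 15:00-16:00.
Those are the intersection windows.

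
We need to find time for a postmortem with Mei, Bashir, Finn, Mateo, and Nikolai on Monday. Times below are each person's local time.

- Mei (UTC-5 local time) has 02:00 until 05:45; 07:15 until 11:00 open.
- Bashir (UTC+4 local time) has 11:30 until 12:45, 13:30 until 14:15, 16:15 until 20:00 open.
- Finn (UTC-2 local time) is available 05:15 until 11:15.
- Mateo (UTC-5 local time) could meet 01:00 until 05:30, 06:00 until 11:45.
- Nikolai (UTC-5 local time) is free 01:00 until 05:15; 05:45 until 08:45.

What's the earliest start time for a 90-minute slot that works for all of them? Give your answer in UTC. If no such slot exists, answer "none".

Mei in UTC: 07:00-10:45, 12:15-16:00 (add 5h to convert from UTC-5).
Bashir in UTC: 07:30-08:45, 09:30-10:15, 12:15-16:00 (subtract 4h to convert from UTC+4).
Finn in UTC: 07:15-13:15 (add 2h to convert from UTC-2).
Mateo in UTC: 06:00-10:30, 11:00-16:45 (add 5h to convert from UTC-5).
Nikolai in UTC: 06:00-10:15, 10:45-13:45 (add 5h to convert from UTC-5).
Mei ∩ Bashir: 07:30-08:45, 09:30-10:15, 12:15-16:00.
Mei ∩ Bashir ∩ Finn: 07:30-08:45, 09:30-10:15, 12:15-13:15.
Mei ∩ Bashir ∩ Finn ∩ Mateo: 07:30-08:45, 09:30-10:15, 12:15-13:15.
Mei ∩ Bashir ∩ Finn ∩ Mateo ∩ Nikolai: 07:30-08:45, 09:30-10:15, 12:15-13:15.
No common window is at least 90 minutes long.

none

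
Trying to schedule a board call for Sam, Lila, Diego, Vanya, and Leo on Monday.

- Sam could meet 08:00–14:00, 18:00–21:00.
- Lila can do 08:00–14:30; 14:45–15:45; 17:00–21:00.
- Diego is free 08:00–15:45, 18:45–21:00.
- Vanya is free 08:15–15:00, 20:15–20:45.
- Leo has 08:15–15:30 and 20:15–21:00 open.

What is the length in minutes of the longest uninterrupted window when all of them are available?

Sam ∩ Lila: 08:00-14:00, 18:00-21:00.
Sam ∩ Lila ∩ Diego: 08:00-14:00, 18:45-21:00.
Sam ∩ Lila ∩ Diego ∩ Vanya: 08:15-14:00, 20:15-20:45.
Sam ∩ Lila ∩ Diego ∩ Vanya ∩ Leo: 08:15-14:00, 20:15-20:45.
The longest is 08:15-14:00 at 345 minutes.

345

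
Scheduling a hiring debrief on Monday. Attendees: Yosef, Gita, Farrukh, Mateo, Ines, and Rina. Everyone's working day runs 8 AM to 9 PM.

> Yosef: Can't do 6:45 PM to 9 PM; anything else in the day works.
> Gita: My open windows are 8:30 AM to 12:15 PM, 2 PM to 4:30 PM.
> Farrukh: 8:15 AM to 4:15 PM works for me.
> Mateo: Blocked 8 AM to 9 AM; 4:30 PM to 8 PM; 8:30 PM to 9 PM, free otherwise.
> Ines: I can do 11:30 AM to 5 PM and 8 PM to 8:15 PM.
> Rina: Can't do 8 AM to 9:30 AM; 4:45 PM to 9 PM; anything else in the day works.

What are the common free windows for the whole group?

Yosef free: 08:00-18:45 (invert busy blocks within the working day).
Gita free: 08:30-12:15, 14:00-16:30.
Farrukh free: 08:15-16:15.
Mateo free: 09:00-16:30, 20:00-20:30 (invert busy blocks within the working day).
Ines free: 11:30-17:00, 20:00-20:15.
Rina free: 09:30-16:45 (invert busy blocks within the working day).
Yosef ∩ Gita: 08:30-12:15, 14:00-16:30.
Yosef ∩ Gita ∩ Farrukh: 08:30-12:15, 14:00-16:15.
Yosef ∩ Gita ∩ Farrukh ∩ Mateo: 09:00-12:15, 14:00-16:15.
Yosef ∩ Gita ∩ Farrukh ∩ Mateo ∩ Ines: 11:30-12:15, 14:00-16:15.
Yosef ∩ Gita ∩ Farrukh ∩ Mateo ∩ Ines ∩ Rina: 11:30-12:15, 14:00-16:15.

11:30-12:15, 14:00-16:15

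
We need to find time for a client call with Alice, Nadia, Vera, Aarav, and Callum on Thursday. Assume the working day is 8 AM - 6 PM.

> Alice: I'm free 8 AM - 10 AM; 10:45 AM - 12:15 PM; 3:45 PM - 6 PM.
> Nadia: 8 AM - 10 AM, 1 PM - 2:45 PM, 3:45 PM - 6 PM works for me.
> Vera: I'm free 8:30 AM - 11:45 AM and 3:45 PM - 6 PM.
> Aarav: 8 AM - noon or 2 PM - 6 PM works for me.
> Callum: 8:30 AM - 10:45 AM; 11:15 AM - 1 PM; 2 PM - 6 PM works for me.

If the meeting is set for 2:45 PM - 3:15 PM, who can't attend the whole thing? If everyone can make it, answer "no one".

Alice, Nadia, Vera

Alice: not fully free for 14:45-15:15. Nadia: not fully free for 14:45-15:15. Vera: not fully free for 14:45-15:15. Aarav: free for 14:45-15:15. Callum: free for 14:45-15:15.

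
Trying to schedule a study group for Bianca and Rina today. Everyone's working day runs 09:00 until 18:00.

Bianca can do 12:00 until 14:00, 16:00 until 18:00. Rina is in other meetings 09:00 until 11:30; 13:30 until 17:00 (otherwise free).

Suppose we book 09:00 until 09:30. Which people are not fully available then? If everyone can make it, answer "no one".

Bianca free: 12:00-14:00, 16:00-18:00.
Rina free: 11:30-13:30, 17:00-18:00 (invert busy blocks within the working day).
Bianca: not fully free for 09:00-09:30. Rina: not fully free for 09:00-09:30.

Bianca, Rina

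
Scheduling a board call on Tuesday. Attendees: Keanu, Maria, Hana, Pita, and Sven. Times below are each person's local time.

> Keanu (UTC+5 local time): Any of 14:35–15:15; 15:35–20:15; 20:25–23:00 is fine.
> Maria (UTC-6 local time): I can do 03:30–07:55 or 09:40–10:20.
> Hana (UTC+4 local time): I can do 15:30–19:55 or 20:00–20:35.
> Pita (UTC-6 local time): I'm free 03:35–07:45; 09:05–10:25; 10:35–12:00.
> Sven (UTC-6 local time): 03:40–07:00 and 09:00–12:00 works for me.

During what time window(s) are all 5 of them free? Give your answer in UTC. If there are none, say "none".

11:30-13:00, 15:40-15:55, 16:00-16:20

Keanu in UTC: 09:35-10:15, 10:35-15:15, 15:25-18:00 (subtract 5h to convert from UTC+5).
Maria in UTC: 09:30-13:55, 15:40-16:20 (add 6h to convert from UTC-6).
Hana in UTC: 11:30-15:55, 16:00-16:35 (subtract 4h to convert from UTC+4).
Pita in UTC: 09:35-13:45, 15:05-16:25, 16:35-18:00 (add 6h to convert from UTC-6).
Sven in UTC: 09:40-13:00, 15:00-18:00 (add 6h to convert from UTC-6).
Keanu ∩ Maria: 09:35-10:15, 10:35-13:55, 15:40-16:20.
Keanu ∩ Maria ∩ Hana: 11:30-13:55, 15:40-15:55, 16:00-16:20.
Keanu ∩ Maria ∩ Hana ∩ Pita: 11:30-13:45, 15:40-15:55, 16:00-16:20.
Keanu ∩ Maria ∩ Hana ∩ Pita ∩ Sven: 11:30-13:00, 15:40-15:55, 16:00-16:20.
So the common availability across everyone is 11:30-13:00, 15:40-15:55, 16:00-16:20.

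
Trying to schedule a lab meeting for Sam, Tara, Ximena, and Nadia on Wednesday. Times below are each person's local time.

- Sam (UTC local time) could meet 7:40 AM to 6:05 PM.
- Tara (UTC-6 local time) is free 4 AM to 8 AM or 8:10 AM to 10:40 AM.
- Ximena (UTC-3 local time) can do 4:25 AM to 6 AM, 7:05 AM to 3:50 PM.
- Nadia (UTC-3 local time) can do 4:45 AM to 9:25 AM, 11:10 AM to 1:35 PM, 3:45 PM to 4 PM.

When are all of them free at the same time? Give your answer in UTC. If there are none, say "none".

10:05-12:25, 14:10-16:35

Sam in UTC: 07:40-18:05.
Tara in UTC: 10:00-14:00, 14:10-16:40 (add 6h to convert from UTC-6).
Ximena in UTC: 07:25-09:00, 10:05-18:50 (add 3h to convert from UTC-3).
Nadia in UTC: 07:45-12:25, 14:10-16:35, 18:45-19:00 (add 3h to convert from UTC-3).
Sam ∩ Tara: 10:00-14:00, 14:10-16:40.
Sam ∩ Tara ∩ Ximena: 10:05-14:00, 14:10-16:40.
Sam ∩ Tara ∩ Ximena ∩ Nadia: 10:05-12:25, 14:10-16:35.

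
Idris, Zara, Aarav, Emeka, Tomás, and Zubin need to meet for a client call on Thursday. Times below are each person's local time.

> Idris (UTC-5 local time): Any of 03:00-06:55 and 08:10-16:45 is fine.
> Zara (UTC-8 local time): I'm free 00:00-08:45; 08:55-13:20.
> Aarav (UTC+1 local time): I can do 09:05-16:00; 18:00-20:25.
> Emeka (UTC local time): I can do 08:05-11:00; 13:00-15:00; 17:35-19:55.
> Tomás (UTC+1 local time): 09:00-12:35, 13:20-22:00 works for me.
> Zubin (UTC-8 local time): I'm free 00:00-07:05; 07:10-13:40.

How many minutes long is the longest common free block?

175

Idris in UTC: 08:00-11:55, 13:10-21:45 (add 5h to convert from UTC-5).
Zara in UTC: 08:00-16:45, 16:55-21:20 (add 8h to convert from UTC-8).
Aarav in UTC: 08:05-15:00, 17:00-19:25 (subtract 1h to convert from UTC+1).
Emeka in UTC: 08:05-11:00, 13:00-15:00, 17:35-19:55.
Tomás in UTC: 08:00-11:35, 12:20-21:00 (subtract 1h to convert from UTC+1).
Zubin in UTC: 08:00-15:05, 15:10-21:40 (add 8h to convert from UTC-8).
Idris ∩ Zara: 08:00-11:55, 13:10-16:45, 16:55-21:20.
Idris ∩ Zara ∩ Aarav: 08:05-11:55, 13:10-15:00, 17:00-19:25.
Idris ∩ Zara ∩ Aarav ∩ Emeka: 08:05-11:00, 13:10-15:00, 17:35-19:25.
Idris ∩ Zara ∩ Aarav ∩ Emeka ∩ Tomás: 08:05-11:00, 13:10-15:00, 17:35-19:25.
Idris ∩ Zara ∩ Aarav ∩ Emeka ∩ Tomás ∩ Zubin: 08:05-11:00, 13:10-15:00, 17:35-19:25.
The longest is 08:05-11:00 at 175 minutes.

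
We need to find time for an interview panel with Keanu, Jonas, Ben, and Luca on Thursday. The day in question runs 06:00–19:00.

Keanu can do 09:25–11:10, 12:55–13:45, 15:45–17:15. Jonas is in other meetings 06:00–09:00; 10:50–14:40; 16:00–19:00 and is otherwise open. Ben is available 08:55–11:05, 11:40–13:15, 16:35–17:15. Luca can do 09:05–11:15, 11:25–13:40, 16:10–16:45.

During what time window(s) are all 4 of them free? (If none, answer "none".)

09:25-10:50

Keanu free: 09:25-11:10, 12:55-13:45, 15:45-17:15.
Jonas free: 09:00-10:50, 14:40-16:00 (invert busy blocks within the working day).
Ben free: 08:55-11:05, 11:40-13:15, 16:35-17:15.
Luca free: 09:05-11:15, 11:25-13:40, 16:10-16:45.
Keanu ∩ Jonas: 09:25-10:50, 15:45-16:00.
Keanu ∩ Jonas ∩ Ben: 09:25-10:50.
Keanu ∩ Jonas ∩ Ben ∩ Luca: 09:25-10:50.
Those are the intersection windows.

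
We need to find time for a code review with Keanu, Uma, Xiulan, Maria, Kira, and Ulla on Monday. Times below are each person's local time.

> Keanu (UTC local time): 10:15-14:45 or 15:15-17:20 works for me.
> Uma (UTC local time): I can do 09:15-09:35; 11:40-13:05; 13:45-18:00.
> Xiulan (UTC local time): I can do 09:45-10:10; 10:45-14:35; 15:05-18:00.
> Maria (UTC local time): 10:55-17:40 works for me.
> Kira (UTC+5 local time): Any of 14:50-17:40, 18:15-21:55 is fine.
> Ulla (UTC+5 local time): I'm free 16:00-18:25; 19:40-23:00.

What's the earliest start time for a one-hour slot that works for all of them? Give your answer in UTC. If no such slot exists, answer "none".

Keanu in UTC: 10:15-14:45, 15:15-17:20.
Uma in UTC: 09:15-09:35, 11:40-13:05, 13:45-18:00.
Xiulan in UTC: 09:45-10:10, 10:45-14:35, 15:05-18:00.
Maria in UTC: 10:55-17:40.
Kira in UTC: 09:50-12:40, 13:15-16:55 (subtract 5h to convert from UTC+5).
Ulla in UTC: 11:00-13:25, 14:40-18:00 (subtract 5h to convert from UTC+5).
Keanu ∩ Uma: 11:40-13:05, 13:45-14:45, 15:15-17:20.
Keanu ∩ Uma ∩ Xiulan: 11:40-13:05, 13:45-14:35, 15:15-17:20.
Keanu ∩ Uma ∩ Xiulan ∩ Maria: 11:40-13:05, 13:45-14:35, 15:15-17:20.
Keanu ∩ Uma ∩ Xiulan ∩ Maria ∩ Kira: 11:40-12:40, 13:45-14:35, 15:15-16:55.
Keanu ∩ Uma ∩ Xiulan ∩ Maria ∩ Kira ∩ Ulla: 11:40-12:40, 15:15-16:55.
The first common window of at least 60 minutes is 11:40-12:40, so the earliest start is 11:40.

11:40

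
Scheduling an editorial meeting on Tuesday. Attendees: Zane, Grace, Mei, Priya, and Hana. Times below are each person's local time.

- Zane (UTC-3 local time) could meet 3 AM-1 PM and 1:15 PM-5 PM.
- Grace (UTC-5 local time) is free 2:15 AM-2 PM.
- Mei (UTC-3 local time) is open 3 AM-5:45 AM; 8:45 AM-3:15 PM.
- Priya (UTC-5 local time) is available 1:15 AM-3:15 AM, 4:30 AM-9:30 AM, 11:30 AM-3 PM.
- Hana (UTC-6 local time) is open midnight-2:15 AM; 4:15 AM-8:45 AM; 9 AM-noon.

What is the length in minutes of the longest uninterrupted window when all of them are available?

Zane in UTC: 06:00-16:00, 16:15-20:00 (add 3h to convert from UTC-3).
Grace in UTC: 07:15-19:00 (add 5h to convert from UTC-5).
Mei in UTC: 06:00-08:45, 11:45-18:15 (add 3h to convert from UTC-3).
Priya in UTC: 06:15-08:15, 09:30-14:30, 16:30-20:00 (add 5h to convert from UTC-5).
Hana in UTC: 06:00-08:15, 10:15-14:45, 15:00-18:00 (add 6h to convert from UTC-6).
Zane ∩ Grace: 07:15-16:00, 16:15-19:00.
Zane ∩ Grace ∩ Mei: 07:15-08:45, 11:45-16:00, 16:15-18:15.
Zane ∩ Grace ∩ Mei ∩ Priya: 07:15-08:15, 11:45-14:30, 16:30-18:15.
Zane ∩ Grace ∩ Mei ∩ Priya ∩ Hana: 07:15-08:15, 11:45-14:30, 16:30-18:00.
The longest is 11:45-14:30 at 165 minutes.

165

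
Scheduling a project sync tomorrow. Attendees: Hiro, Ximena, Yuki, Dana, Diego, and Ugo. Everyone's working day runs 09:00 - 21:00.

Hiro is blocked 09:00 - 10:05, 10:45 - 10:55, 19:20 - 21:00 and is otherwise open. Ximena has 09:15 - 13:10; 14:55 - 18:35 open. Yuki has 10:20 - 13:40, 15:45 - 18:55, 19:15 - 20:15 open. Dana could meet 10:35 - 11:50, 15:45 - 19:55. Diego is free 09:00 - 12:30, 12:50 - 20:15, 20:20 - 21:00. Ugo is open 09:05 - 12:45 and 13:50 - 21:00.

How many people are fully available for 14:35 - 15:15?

3

Hiro free: 10:05-10:45, 10:55-19:20 (invert busy blocks within the working day).
Ximena free: 09:15-13:10, 14:55-18:35.
Yuki free: 10:20-13:40, 15:45-18:55, 19:15-20:15.
Dana free: 10:35-11:50, 15:45-19:55.
Diego free: 09:00-12:30, 12:50-20:15, 20:20-21:00.
Ugo free: 09:05-12:45, 13:50-21:00.
Hiro, Diego, and Ugo can make the full 14:35-15:15 slot — that's 3.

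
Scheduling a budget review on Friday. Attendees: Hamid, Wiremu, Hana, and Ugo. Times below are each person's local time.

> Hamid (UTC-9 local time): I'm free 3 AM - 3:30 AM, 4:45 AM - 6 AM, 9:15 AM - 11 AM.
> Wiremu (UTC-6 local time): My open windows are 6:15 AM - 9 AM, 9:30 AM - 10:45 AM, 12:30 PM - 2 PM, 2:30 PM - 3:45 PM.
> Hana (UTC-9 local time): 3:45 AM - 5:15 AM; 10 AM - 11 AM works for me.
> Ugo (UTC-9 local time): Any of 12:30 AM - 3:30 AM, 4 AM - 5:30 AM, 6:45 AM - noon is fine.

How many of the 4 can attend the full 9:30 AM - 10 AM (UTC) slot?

1

Hamid in UTC: 12:00-12:30, 13:45-15:00, 18:15-20:00 (add 9h to convert from UTC-9).
Wiremu in UTC: 12:15-15:00, 15:30-16:45, 18:30-20:00, 20:30-21:45 (add 6h to convert from UTC-6).
Hana in UTC: 12:45-14:15, 19:00-20:00 (add 9h to convert from UTC-9).
Ugo in UTC: 09:30-12:30, 13:00-14:30, 15:45-21:00 (add 9h to convert from UTC-9).
Ugo can make the full 09:30-10:00 slot — that's 1.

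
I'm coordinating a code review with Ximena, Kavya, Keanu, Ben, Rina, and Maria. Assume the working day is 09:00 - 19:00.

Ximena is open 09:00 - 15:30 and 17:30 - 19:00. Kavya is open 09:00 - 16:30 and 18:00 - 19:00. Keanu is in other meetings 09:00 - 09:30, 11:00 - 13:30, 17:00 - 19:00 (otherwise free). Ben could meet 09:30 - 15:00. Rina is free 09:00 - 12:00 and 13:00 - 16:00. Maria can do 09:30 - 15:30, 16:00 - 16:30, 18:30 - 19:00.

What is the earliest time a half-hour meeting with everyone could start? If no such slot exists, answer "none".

Ximena free: 09:00-15:30, 17:30-19:00.
Kavya free: 09:00-16:30, 18:00-19:00.
Keanu free: 09:30-11:00, 13:30-17:00 (invert busy blocks within the working day).
Ben free: 09:30-15:00.
Rina free: 09:00-12:00, 13:00-16:00.
Maria free: 09:30-15:30, 16:00-16:30, 18:30-19:00.
Ximena ∩ Kavya: 09:00-15:30, 18:00-19:00.
Ximena ∩ Kavya ∩ Keanu: 09:30-11:00, 13:30-15:30.
Ximena ∩ Kavya ∩ Keanu ∩ Ben: 09:30-11:00, 13:30-15:00.
Ximena ∩ Kavya ∩ Keanu ∩ Ben ∩ Rina: 09:30-11:00, 13:30-15:00.
Ximena ∩ Kavya ∩ Keanu ∩ Ben ∩ Rina ∩ Maria: 09:30-11:00, 13:30-15:00.
So the common availability across everyone is 09:30-11:00, 13:30-15:00.
The first common window of at least 30 minutes is 09:30-11:00, so the earliest start is 09:30.

09:30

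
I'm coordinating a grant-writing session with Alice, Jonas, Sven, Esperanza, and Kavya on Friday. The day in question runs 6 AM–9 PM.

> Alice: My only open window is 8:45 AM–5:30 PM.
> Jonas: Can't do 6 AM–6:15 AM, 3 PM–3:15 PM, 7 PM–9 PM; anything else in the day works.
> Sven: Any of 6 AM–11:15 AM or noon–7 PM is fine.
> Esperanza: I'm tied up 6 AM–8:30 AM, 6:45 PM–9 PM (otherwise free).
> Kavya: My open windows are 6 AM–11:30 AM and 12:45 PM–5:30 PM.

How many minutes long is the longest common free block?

150

Alice free: 08:45-17:30.
Jonas free: 06:15-15:00, 15:15-19:00 (invert busy blocks within the working day).
Sven free: 06:00-11:15, 12:00-19:00.
Esperanza free: 08:30-18:45 (invert busy blocks within the working day).
Kavya free: 06:00-11:30, 12:45-17:30.
Alice ∩ Jonas: 08:45-15:00, 15:15-17:30.
Alice ∩ Jonas ∩ Sven: 08:45-11:15, 12:00-15:00, 15:15-17:30.
Alice ∩ Jonas ∩ Sven ∩ Esperanza: 08:45-11:15, 12:00-15:00, 15:15-17:30.
Alice ∩ Jonas ∩ Sven ∩ Esperanza ∩ Kavya: 08:45-11:15, 12:45-15:00, 15:15-17:30.
The longest is 08:45-11:15 at 150 minutes.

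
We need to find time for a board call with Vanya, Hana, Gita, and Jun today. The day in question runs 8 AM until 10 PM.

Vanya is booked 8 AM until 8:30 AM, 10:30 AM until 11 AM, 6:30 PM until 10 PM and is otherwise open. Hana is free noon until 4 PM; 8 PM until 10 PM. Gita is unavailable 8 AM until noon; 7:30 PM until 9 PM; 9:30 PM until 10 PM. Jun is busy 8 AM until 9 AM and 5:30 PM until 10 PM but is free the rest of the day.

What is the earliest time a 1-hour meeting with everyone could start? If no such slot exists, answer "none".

Vanya free: 08:30-10:30, 11:00-18:30 (invert busy blocks within the working day).
Hana free: 12:00-16:00, 20:00-22:00.
Gita free: 12:00-19:30, 21:00-21:30 (invert busy blocks within the working day).
Jun free: 09:00-17:30 (invert busy blocks within the working day).
Vanya ∩ Hana: 12:00-16:00.
Vanya ∩ Hana ∩ Gita: 12:00-16:00.
Vanya ∩ Hana ∩ Gita ∩ Jun: 12:00-16:00.
Those are the intersection windows.
The first common window of at least 60 minutes is 12:00-16:00, so the earliest start is 12:00.

12:00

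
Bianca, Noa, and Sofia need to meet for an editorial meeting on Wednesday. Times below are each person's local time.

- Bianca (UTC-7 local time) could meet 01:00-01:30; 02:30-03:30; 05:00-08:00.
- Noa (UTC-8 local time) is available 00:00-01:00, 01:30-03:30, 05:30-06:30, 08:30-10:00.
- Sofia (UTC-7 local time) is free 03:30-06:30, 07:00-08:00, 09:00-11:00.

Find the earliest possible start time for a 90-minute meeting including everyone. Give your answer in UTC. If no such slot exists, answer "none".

Bianca in UTC: 08:00-08:30, 09:30-10:30, 12:00-15:00 (add 7h to convert from UTC-7).
Noa in UTC: 08:00-09:00, 09:30-11:30, 13:30-14:30, 16:30-18:00 (add 8h to convert from UTC-8).
Sofia in UTC: 10:30-13:30, 14:00-15:00, 16:00-18:00 (add 7h to convert from UTC-7).
Bianca ∩ Noa: 08:00-08:30, 09:30-10:30, 13:30-14:30.
Bianca ∩ Noa ∩ Sofia: 14:00-14:30.
No common window is at least 90 minutes long.

none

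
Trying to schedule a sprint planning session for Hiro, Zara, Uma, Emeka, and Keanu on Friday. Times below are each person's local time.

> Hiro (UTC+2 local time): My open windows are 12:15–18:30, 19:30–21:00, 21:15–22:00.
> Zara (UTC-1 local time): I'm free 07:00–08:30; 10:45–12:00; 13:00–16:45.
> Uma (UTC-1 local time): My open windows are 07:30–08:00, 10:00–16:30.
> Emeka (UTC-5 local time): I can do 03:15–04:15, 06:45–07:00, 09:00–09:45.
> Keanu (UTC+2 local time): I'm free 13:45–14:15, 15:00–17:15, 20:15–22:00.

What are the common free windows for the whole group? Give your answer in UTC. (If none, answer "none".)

Hiro in UTC: 10:15-16:30, 17:30-19:00, 19:15-20:00 (subtract 2h to convert from UTC+2).
Zara in UTC: 08:00-09:30, 11:45-13:00, 14:00-17:45 (add 1h to convert from UTC-1).
Uma in UTC: 08:30-09:00, 11:00-17:30 (add 1h to convert from UTC-1).
Emeka in UTC: 08:15-09:15, 11:45-12:00, 14:00-14:45 (add 5h to convert from UTC-5).
Keanu in UTC: 11:45-12:15, 13:00-15:15, 18:15-20:00 (subtract 2h to convert from UTC+2).
Hiro ∩ Zara: 11:45-13:00, 14:00-16:30, 17:30-17:45.
Hiro ∩ Zara ∩ Uma: 11:45-13:00, 14:00-16:30.
Hiro ∩ Zara ∩ Uma ∩ Emeka: 11:45-12:00, 14:00-14:45.
Hiro ∩ Zara ∩ Uma ∩ Emeka ∩ Keanu: 11:45-12:00, 14:00-14:45.

11:45-12:00, 14:00-14:45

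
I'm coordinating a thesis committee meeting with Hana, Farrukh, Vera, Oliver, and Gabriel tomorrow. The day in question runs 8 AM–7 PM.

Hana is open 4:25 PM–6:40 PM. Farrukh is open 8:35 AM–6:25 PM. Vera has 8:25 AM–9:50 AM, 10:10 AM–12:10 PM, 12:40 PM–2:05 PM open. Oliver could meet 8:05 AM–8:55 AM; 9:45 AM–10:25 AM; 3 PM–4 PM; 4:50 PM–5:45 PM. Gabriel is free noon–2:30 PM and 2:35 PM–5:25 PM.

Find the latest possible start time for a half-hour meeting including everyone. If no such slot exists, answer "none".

none

Hana ∩ Farrukh: 16:25-18:25.
Hana ∩ Farrukh ∩ Vera: ∅.
Hana ∩ Farrukh ∩ Vera ∩ Oliver: ∅.
Hana ∩ Farrukh ∩ Vera ∩ Oliver ∩ Gabriel: ∅.
There is no time when everyone is free.
No common window is at least 30 minutes long.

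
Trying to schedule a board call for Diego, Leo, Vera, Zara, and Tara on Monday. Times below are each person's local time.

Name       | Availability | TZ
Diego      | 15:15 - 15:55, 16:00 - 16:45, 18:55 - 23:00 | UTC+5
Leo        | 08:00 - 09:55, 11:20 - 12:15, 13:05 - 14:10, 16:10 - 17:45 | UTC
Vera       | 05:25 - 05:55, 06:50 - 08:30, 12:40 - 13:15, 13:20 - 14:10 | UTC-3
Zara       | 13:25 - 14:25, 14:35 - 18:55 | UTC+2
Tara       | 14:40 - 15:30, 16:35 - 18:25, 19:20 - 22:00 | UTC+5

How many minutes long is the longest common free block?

Diego in UTC: 10:15-10:55, 11:00-11:45, 13:55-18:00 (subtract 5h to convert from UTC+5).
Leo in UTC: 08:00-09:55, 11:20-12:15, 13:05-14:10, 16:10-17:45.
Vera in UTC: 08:25-08:55, 09:50-11:30, 15:40-16:15, 16:20-17:10 (add 3h to convert from UTC-3).
Zara in UTC: 11:25-12:25, 12:35-16:55 (subtract 2h to convert from UTC+2).
Tara in UTC: 09:40-10:30, 11:35-13:25, 14:20-17:00 (subtract 5h to convert from UTC+5).
Diego ∩ Leo: 11:20-11:45, 13:55-14:10, 16:10-17:45.
Diego ∩ Leo ∩ Vera: 11:20-11:30, 16:10-16:15, 16:20-17:10.
Diego ∩ Leo ∩ Vera ∩ Zara: 11:25-11:30, 16:10-16:15, 16:20-16:55.
Diego ∩ Leo ∩ Vera ∩ Zara ∩ Tara: 16:10-16:15, 16:20-16:55.
The longest is 16:20-16:55 at 35 minutes.

35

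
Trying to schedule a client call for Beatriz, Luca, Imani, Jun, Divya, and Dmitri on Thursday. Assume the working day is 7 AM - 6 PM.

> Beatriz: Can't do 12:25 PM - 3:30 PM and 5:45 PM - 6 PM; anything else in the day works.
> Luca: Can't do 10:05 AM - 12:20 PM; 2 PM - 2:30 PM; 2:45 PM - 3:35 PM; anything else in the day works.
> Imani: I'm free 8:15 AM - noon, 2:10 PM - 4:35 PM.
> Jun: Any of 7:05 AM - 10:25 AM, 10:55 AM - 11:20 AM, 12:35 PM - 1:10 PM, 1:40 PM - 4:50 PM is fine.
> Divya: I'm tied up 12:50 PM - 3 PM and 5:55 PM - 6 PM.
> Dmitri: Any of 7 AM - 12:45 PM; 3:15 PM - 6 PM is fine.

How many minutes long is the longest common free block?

110

Beatriz free: 07:00-12:25, 15:30-17:45 (invert busy blocks within the working day).
Luca free: 07:00-10:05, 12:20-14:00, 14:30-14:45, 15:35-18:00 (invert busy blocks within the working day).
Imani free: 08:15-12:00, 14:10-16:35.
Jun free: 07:05-10:25, 10:55-11:20, 12:35-13:10, 13:40-16:50.
Divya free: 07:00-12:50, 15:00-17:55 (invert busy blocks within the working day).
Dmitri free: 07:00-12:45, 15:15-18:00.
Beatriz ∩ Luca: 07:00-10:05, 12:20-12:25, 15:35-17:45.
Beatriz ∩ Luca ∩ Imani: 08:15-10:05, 15:35-16:35.
Beatriz ∩ Luca ∩ Imani ∩ Jun: 08:15-10:05, 15:35-16:35.
Beatriz ∩ Luca ∩ Imani ∩ Jun ∩ Divya: 08:15-10:05, 15:35-16:35.
Beatriz ∩ Luca ∩ Imani ∩ Jun ∩ Divya ∩ Dmitri: 08:15-10:05, 15:35-16:35.
The longest is 08:15-10:05 at 110 minutes.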